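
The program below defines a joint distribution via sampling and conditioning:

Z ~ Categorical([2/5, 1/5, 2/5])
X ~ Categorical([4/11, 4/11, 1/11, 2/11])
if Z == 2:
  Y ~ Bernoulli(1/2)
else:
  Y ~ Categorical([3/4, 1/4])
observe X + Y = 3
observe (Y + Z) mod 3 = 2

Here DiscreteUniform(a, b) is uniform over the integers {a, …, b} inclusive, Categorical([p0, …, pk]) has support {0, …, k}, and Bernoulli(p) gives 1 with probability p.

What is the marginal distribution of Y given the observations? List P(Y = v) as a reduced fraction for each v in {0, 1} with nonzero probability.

P(Y=0) = 8/9, P(Y=1) = 1/9

Enumerate traces; 2 have nonzero weight after conditioning:
  (Z=1, X=2, Y=1) weight 1/220
  (Z=2, X=3, Y=0) weight 2/55
Group by Y:
  weight(Y=0) = 2/55
  weight(Y=1) = 1/220
Total weight = 2/55 + 1/220 = 9/220
P(Y=0 | obs) = 2/55 / 9/220 = 8/9
P(Y=1 | obs) = 1/220 / 9/220 = 1/9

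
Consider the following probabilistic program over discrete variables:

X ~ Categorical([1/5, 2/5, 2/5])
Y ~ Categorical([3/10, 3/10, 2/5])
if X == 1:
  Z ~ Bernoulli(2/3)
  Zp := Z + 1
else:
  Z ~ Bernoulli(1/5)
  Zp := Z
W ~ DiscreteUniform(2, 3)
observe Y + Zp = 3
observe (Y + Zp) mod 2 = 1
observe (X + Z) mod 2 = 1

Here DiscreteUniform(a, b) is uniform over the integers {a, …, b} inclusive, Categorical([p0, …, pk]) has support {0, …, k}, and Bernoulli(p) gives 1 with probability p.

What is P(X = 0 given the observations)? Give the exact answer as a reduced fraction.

P(X = 0 | obs) = 3/19

Enumerate traces; 6 have nonzero weight after conditioning:
  (X=0, Y=2, Z=1, W=2) weight 1/125
  (X=0, Y=2, Z=1, W=3) weight 1/125
  (X=1, Y=2, Z=0, W=2) weight 2/75
  (X=1, Y=2, Z=0, W=3) weight 2/75
  (X=2, Y=2, Z=1, W=2) weight 2/125
  (X=2, Y=2, Z=1, W=3) weight 2/125
Group by X:
  weight(X=0) = 2/125
  weight(X=1) = 4/75
  weight(X=2) = 4/125
Total weight = 2/125 + 4/75 + 4/125 = 38/375
P(X=0 | obs) = 2/125 / 38/375 = 3/19
P(X=1 | obs) = 4/75 / 38/375 = 10/19
P(X=2 | obs) = 4/125 / 38/375 = 6/19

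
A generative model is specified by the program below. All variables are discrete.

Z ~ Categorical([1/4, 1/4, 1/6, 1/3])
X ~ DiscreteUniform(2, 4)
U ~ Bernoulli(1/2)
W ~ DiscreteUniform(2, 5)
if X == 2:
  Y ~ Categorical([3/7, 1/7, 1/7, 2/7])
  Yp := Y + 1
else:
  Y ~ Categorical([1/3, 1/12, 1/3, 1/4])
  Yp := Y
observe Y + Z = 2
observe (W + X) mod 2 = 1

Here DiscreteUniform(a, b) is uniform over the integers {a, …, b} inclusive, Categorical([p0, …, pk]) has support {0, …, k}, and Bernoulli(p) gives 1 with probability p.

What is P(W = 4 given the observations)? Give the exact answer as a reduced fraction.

Enumerate traces; 36 have nonzero weight after conditioning:
  (Z=0, X=2, U=0, W=3, Y=2) weight 1/672
  (Z=0, X=2, U=0, W=5, Y=2) weight 1/672
  (Z=0, X=2, U=1, W=3, Y=2) weight 1/672
  (Z=0, X=2, U=1, W=5, Y=2) weight 1/672
  (Z=0, X=3, U=0, W=2, Y=2) weight 1/288
  (Z=0, X=3, U=0, W=4, Y=2) weight 1/288
  (Z=0, X=3, U=1, W=2, Y=2) weight 1/288
  (Z=0, X=3, U=1, W=4, Y=2) weight 1/288
  … 28 more
Group by W:
  weight(W=2) = 23/1728
  weight(W=3) = 305/12096
  weight(W=4) = 23/1728
  weight(W=5) = 305/12096
Total weight = 23/1728 + 305/12096 + 23/1728 + 305/12096 = 233/3024
P(W=2 | obs) = 23/1728 / 233/3024 = 161/932
P(W=3 | obs) = 305/12096 / 233/3024 = 305/932
P(W=4 | obs) = 23/1728 / 233/3024 = 161/932
P(W=5 | obs) = 305/12096 / 233/3024 = 305/932

P(W = 4 | obs) = 161/932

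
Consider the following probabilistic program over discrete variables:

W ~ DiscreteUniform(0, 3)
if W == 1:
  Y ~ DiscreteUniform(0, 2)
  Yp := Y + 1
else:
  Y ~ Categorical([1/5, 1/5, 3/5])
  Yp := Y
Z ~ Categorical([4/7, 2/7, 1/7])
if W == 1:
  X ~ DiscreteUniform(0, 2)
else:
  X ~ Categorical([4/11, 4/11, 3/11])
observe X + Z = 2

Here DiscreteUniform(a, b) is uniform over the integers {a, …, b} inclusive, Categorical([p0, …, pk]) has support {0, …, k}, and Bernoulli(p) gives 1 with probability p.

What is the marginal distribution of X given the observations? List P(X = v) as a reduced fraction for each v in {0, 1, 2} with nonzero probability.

P(X=0) = 47/293, P(X=1) = 94/293, P(X=2) = 152/293

Enumerate traces; 36 have nonzero weight after conditioning:
  (W=0, Y=0, Z=0, X=2) weight 3/385
  (W=0, Y=0, Z=1, X=1) weight 2/385
  (W=0, Y=0, Z=2, X=0) weight 1/385
  (W=0, Y=1, Z=0, X=2) weight 3/385
  (W=0, Y=1, Z=1, X=1) weight 2/385
  (W=0, Y=1, Z=2, X=0) weight 1/385
  (W=0, Y=2, Z=0, X=2) weight 9/385
  (W=0, Y=2, Z=1, X=1) weight 6/385
  … 28 more
Group by X:
  weight(X=0) = 47/924
  weight(X=1) = 47/462
  weight(X=2) = 38/231
Total weight = 47/924 + 47/462 + 38/231 = 293/924
P(X=0 | obs) = 47/924 / 293/924 = 47/293
P(X=1 | obs) = 47/462 / 293/924 = 94/293
P(X=2 | obs) = 38/231 / 293/924 = 152/293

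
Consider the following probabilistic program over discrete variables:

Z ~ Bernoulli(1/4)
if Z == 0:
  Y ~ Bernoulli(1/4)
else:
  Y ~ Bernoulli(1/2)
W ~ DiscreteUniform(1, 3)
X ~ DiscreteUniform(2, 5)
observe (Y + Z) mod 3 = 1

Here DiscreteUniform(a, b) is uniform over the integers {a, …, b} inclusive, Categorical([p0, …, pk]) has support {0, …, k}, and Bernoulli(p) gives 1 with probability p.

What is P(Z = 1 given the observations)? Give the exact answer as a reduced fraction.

P(Z = 1 | obs) = 2/5

Enumerate traces; 24 have nonzero weight after conditioning:
  (Z=0, Y=1, W=1, X=2) weight 1/64
  (Z=0, Y=1, W=1, X=3) weight 1/64
  (Z=0, Y=1, W=1, X=4) weight 1/64
  (Z=0, Y=1, W=1, X=5) weight 1/64
  (Z=0, Y=1, W=2, X=2) weight 1/64
  (Z=0, Y=1, W=2, X=3) weight 1/64
  (Z=0, Y=1, W=2, X=4) weight 1/64
  (Z=0, Y=1, W=2, X=5) weight 1/64
  (Z=1, Y=0, W=1, X=2) weight 1/96
  … 15 more
Group by Z:
  weight(Z=0) = 3/16
  weight(Z=1) = 1/8
Total weight = 3/16 + 1/8 = 5/16
P(Z=0 | obs) = 3/16 / 5/16 = 3/5
P(Z=1 | obs) = 1/8 / 5/16 = 2/5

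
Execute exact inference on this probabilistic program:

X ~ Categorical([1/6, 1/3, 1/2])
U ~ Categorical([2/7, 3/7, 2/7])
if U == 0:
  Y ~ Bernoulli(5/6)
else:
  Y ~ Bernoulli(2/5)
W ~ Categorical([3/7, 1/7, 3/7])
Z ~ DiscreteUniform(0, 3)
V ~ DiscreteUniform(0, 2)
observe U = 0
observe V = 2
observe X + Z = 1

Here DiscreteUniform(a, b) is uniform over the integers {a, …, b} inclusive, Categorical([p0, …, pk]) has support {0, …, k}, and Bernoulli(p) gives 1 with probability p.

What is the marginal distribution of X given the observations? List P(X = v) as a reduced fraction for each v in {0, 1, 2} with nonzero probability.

Enumerate traces; 12 have nonzero weight after conditioning:
  (X=0, U=0, Y=0, W=0, Z=1, V=2) weight 1/3528
  (X=0, U=0, Y=0, W=1, Z=1, V=2) weight 1/10584
  (X=0, U=0, Y=0, W=2, Z=1, V=2) weight 1/3528
  (X=0, U=0, Y=1, W=0, Z=1, V=2) weight 5/3528
  (X=0, U=0, Y=1, W=1, Z=1, V=2) weight 5/10584
  (X=0, U=0, Y=1, W=2, Z=1, V=2) weight 5/3528
  (X=1, U=0, Y=0, W=0, Z=0, V=2) weight 1/1764
  (X=1, U=0, Y=0, W=1, Z=0, V=2) weight 1/5292
  … 4 more
Group by X:
  weight(X=0) = 1/252
  weight(X=1) = 1/126
Total weight = 1/252 + 1/126 = 1/84
P(X=0 | obs) = 1/252 / 1/84 = 1/3
P(X=1 | obs) = 1/126 / 1/84 = 2/3

P(X=0) = 1/3, P(X=1) = 2/3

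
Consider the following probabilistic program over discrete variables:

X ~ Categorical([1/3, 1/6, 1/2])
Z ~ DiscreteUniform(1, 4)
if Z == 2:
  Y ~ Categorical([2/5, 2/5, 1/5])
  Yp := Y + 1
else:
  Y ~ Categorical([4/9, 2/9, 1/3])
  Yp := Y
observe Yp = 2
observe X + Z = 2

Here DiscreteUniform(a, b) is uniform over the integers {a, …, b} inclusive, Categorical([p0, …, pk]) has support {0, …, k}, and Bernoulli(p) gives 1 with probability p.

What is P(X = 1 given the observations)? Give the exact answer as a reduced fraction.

P(X = 1 | obs) = 5/17

Enumerate traces; 2 have nonzero weight after conditioning:
  (X=0, Z=2, Y=1) weight 1/30
  (X=1, Z=1, Y=2) weight 1/72
Group by X:
  weight(X=0) = 1/30
  weight(X=1) = 1/72
Total weight = 1/30 + 1/72 = 17/360
P(X=0 | obs) = 1/30 / 17/360 = 12/17
P(X=1 | obs) = 1/72 / 17/360 = 5/17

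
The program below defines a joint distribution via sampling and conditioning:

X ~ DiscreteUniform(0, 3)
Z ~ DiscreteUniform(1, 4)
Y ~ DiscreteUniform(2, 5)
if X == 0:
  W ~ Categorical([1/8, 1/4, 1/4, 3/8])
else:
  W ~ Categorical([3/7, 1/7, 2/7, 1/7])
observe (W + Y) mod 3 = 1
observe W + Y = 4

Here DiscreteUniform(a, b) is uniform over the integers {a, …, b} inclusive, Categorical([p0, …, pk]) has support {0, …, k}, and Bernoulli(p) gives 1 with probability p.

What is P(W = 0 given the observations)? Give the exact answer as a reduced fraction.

P(W = 0 | obs) = 79/179

Enumerate traces; 48 have nonzero weight after conditioning:
  (X=0, Z=1, Y=2, W=2) weight 1/256
  (X=0, Z=1, Y=3, W=1) weight 1/256
  (X=0, Z=1, Y=4, W=0) weight 1/512
  (X=0, Z=2, Y=2, W=2) weight 1/256
  (X=0, Z=2, Y=3, W=1) weight 1/256
  (X=0, Z=2, Y=4, W=0) weight 1/512
  (X=0, Z=3, Y=2, W=2) weight 1/256
  (X=0, Z=3, Y=3, W=1) weight 1/256
  … 40 more
Group by W:
  weight(W=0) = 79/896
  weight(W=1) = 19/448
  weight(W=2) = 31/448
Total weight = 79/896 + 19/448 + 31/448 = 179/896
P(W=0 | obs) = 79/896 / 179/896 = 79/179
P(W=1 | obs) = 19/448 / 179/896 = 38/179
P(W=2 | obs) = 31/448 / 179/896 = 62/179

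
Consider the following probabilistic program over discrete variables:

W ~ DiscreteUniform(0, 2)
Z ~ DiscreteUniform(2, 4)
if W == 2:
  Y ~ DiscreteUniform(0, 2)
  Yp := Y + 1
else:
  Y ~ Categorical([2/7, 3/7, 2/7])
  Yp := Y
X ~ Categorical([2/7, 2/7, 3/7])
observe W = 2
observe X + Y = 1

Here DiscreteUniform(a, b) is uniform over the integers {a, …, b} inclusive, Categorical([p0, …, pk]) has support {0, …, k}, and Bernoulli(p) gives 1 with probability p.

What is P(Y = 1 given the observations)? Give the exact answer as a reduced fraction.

Enumerate traces; 6 have nonzero weight after conditioning:
  (W=2, Z=2, Y=0, X=1) weight 2/189
  (W=2, Z=2, Y=1, X=0) weight 2/189
  (W=2, Z=3, Y=0, X=1) weight 2/189
  (W=2, Z=3, Y=1, X=0) weight 2/189
  (W=2, Z=4, Y=0, X=1) weight 2/189
  (W=2, Z=4, Y=1, X=0) weight 2/189
Group by Y:
  weight(Y=0) = 2/63
  weight(Y=1) = 2/63
Total weight = 2/63 + 2/63 = 4/63
P(Y=0 | obs) = 2/63 / 4/63 = 1/2
P(Y=1 | obs) = 2/63 / 4/63 = 1/2

P(Y = 1 | obs) = 1/2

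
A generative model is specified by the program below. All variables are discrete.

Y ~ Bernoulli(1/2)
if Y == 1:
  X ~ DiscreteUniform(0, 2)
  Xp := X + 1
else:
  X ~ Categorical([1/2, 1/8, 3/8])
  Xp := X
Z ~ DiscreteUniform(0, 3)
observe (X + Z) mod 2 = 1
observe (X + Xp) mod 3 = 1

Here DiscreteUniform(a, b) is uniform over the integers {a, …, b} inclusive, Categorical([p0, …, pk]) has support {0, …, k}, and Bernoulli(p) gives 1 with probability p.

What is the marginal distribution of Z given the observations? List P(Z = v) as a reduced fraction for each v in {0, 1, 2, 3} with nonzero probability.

P(Z=1) = 1/2, P(Z=3) = 1/2

Enumerate traces; 4 have nonzero weight after conditioning:
  (Y=0, X=2, Z=1) weight 3/64
  (Y=0, X=2, Z=3) weight 3/64
  (Y=1, X=0, Z=1) weight 1/24
  (Y=1, X=0, Z=3) weight 1/24
Group by Z:
  weight(Z=1) = 17/192
  weight(Z=3) = 17/192
Total weight = 17/192 + 17/192 = 17/96
P(Z=1 | obs) = 17/192 / 17/96 = 1/2
P(Z=3 | obs) = 17/192 / 17/96 = 1/2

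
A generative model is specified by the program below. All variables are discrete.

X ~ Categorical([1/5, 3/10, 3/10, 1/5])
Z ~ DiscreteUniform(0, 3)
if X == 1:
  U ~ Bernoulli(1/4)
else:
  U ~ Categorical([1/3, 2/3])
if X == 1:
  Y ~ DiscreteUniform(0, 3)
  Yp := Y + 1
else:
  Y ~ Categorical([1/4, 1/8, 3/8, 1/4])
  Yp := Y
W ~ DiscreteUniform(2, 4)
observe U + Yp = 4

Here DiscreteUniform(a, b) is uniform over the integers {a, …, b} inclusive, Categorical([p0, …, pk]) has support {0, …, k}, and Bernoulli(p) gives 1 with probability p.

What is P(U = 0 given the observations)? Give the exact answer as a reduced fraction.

Enumerate traces; 60 have nonzero weight after conditioning:
  (X=0, Z=0, U=1, Y=3, W=2) weight 1/360
  (X=0, Z=0, U=1, Y=3, W=3) weight 1/360
  (X=0, Z=0, U=1, Y=3, W=4) weight 1/360
  (X=0, Z=1, U=1, Y=3, W=2) weight 1/360
  (X=0, Z=1, U=1, Y=3, W=3) weight 1/360
  (X=0, Z=1, U=1, Y=3, W=4) weight 1/360
  (X=0, Z=2, U=1, Y=3, W=2) weight 1/360
  (X=0, Z=2, U=1, Y=3, W=3) weight 1/360
  (X=1, Z=0, U=0, Y=3, W=2) weight 3/640
  … 51 more
Group by U:
  weight(U=0) = 9/160
  weight(U=1) = 13/96
Total weight = 9/160 + 13/96 = 23/120
P(U=0 | obs) = 9/160 / 23/120 = 27/92
P(U=1 | obs) = 13/96 / 23/120 = 65/92

P(U = 0 | obs) = 27/92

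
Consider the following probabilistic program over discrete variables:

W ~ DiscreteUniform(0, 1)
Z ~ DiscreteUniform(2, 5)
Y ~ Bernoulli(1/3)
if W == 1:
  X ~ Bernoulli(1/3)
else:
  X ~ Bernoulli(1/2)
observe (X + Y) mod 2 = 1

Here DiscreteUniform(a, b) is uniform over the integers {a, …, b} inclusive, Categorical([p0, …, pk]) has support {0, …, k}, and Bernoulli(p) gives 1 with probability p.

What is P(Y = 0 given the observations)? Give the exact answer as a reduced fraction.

P(Y = 0 | obs) = 10/17

Enumerate traces; 16 have nonzero weight after conditioning:
  (W=0, Z=2, Y=0, X=1) weight 1/24
  (W=0, Z=2, Y=1, X=0) weight 1/48
  (W=0, Z=3, Y=0, X=1) weight 1/24
  (W=0, Z=3, Y=1, X=0) weight 1/48
  (W=0, Z=4, Y=0, X=1) weight 1/24
  (W=0, Z=4, Y=1, X=0) weight 1/48
  (W=0, Z=5, Y=0, X=1) weight 1/24
  (W=0, Z=5, Y=1, X=0) weight 1/48
  … 8 more
Group by Y:
  weight(Y=0) = 5/18
  weight(Y=1) = 7/36
Total weight = 5/18 + 7/36 = 17/36
P(Y=0 | obs) = 5/18 / 17/36 = 10/17
P(Y=1 | obs) = 7/36 / 17/36 = 7/17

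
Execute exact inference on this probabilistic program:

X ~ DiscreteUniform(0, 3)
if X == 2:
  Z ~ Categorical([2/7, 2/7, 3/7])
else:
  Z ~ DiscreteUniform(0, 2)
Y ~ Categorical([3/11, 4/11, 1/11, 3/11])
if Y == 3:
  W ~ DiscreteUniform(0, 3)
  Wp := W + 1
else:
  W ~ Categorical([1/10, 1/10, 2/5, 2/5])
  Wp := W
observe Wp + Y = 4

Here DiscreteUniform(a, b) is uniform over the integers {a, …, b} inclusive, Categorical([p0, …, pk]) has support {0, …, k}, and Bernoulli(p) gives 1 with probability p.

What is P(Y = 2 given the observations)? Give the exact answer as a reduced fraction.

P(Y = 2 | obs) = 8/55

Enumerate traces; 36 have nonzero weight after conditioning:
  (X=0, Z=0, Y=1, W=3) weight 2/165
  (X=0, Z=0, Y=2, W=2) weight 1/330
  (X=0, Z=0, Y=3, W=0) weight 1/176
  (X=0, Z=1, Y=1, W=3) weight 2/165
  (X=0, Z=1, Y=2, W=2) weight 1/330
  (X=0, Z=1, Y=3, W=0) weight 1/176
  (X=0, Z=2, Y=1, W=3) weight 2/165
  (X=0, Z=2, Y=2, W=2) weight 1/330
  … 28 more
Group by Y:
  weight(Y=1) = 8/55
  weight(Y=2) = 2/55
  weight(Y=3) = 3/44
Total weight = 8/55 + 2/55 + 3/44 = 1/4
P(Y=1 | obs) = 8/55 / 1/4 = 32/55
P(Y=2 | obs) = 2/55 / 1/4 = 8/55
P(Y=3 | obs) = 3/44 / 1/4 = 3/11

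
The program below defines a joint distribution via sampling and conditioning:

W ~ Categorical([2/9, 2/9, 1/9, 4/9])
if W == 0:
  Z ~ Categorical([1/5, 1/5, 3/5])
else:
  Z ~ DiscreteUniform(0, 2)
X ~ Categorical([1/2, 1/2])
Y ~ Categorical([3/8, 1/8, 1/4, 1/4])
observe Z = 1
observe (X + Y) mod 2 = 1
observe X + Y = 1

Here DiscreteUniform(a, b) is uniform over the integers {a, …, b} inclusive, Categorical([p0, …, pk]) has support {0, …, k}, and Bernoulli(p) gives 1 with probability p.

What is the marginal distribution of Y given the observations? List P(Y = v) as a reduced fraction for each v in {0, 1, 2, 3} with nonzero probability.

P(Y=0) = 3/4, P(Y=1) = 1/4

Enumerate traces; 8 have nonzero weight after conditioning:
  (W=0, Z=1, X=0, Y=1) weight 1/360
  (W=0, Z=1, X=1, Y=0) weight 1/120
  (W=1, Z=1, X=0, Y=1) weight 1/216
  (W=1, Z=1, X=1, Y=0) weight 1/72
  (W=2, Z=1, X=0, Y=1) weight 1/432
  (W=2, Z=1, X=1, Y=0) weight 1/144
  (W=3, Z=1, X=0, Y=1) weight 1/108
  (W=3, Z=1, X=1, Y=0) weight 1/36
Group by Y:
  weight(Y=0) = 41/720
  weight(Y=1) = 41/2160
Total weight = 41/720 + 41/2160 = 41/540
P(Y=0 | obs) = 41/720 / 41/540 = 3/4
P(Y=1 | obs) = 41/2160 / 41/540 = 1/4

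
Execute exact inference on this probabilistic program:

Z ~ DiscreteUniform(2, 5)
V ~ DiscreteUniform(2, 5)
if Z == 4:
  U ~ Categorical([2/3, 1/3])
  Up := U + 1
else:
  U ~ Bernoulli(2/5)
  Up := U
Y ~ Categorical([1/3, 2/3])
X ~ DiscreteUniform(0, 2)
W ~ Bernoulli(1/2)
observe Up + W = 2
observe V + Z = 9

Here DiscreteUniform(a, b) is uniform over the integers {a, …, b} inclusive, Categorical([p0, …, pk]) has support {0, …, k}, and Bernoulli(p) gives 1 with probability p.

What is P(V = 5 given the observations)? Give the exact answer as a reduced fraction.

Enumerate traces; 18 have nonzero weight after conditioning:
  (Z=4, V=5, U=0, Y=0, X=0, W=1) weight 1/432
  (Z=4, V=5, U=0, Y=0, X=1, W=1) weight 1/432
  (Z=4, V=5, U=0, Y=0, X=2, W=1) weight 1/432
  (Z=4, V=5, U=0, Y=1, X=0, W=1) weight 1/216
  (Z=4, V=5, U=0, Y=1, X=1, W=1) weight 1/216
  (Z=4, V=5, U=0, Y=1, X=2, W=1) weight 1/216
  (Z=4, V=5, U=1, Y=0, X=0, W=0) weight 1/864
  (Z=4, V=5, U=1, Y=0, X=1, W=0) weight 1/864
  (Z=5, V=4, U=1, Y=0, X=0, W=1) weight 1/720
  … 9 more
Group by V:
  weight(V=4) = 1/80
  weight(V=5) = 1/32
Total weight = 1/80 + 1/32 = 7/160
P(V=4 | obs) = 1/80 / 7/160 = 2/7
P(V=5 | obs) = 1/32 / 7/160 = 5/7

P(V = 5 | obs) = 5/7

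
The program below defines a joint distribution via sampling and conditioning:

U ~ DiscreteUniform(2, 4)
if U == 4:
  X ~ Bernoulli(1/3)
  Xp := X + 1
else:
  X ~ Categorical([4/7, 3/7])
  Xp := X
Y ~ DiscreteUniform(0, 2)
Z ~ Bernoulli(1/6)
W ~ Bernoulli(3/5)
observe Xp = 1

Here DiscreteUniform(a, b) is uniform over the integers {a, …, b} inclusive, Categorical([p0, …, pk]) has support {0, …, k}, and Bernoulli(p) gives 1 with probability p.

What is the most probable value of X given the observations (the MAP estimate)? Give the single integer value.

argmax_v P(X = v | obs) = 1

Enumerate traces; 36 have nonzero weight after conditioning:
  (U=2, X=1, Y=0, Z=0, W=0) weight 1/63
  (U=2, X=1, Y=0, Z=0, W=1) weight 1/42
  (U=2, X=1, Y=0, Z=1, W=0) weight 1/315
  (U=2, X=1, Y=0, Z=1, W=1) weight 1/210
  (U=2, X=1, Y=1, Z=0, W=0) weight 1/63
  (U=2, X=1, Y=1, Z=0, W=1) weight 1/42
  (U=2, X=1, Y=1, Z=1, W=0) weight 1/315
  (U=2, X=1, Y=1, Z=1, W=1) weight 1/210
  (U=4, X=0, Y=0, Z=0, W=0) weight 2/81
  … 27 more
Group by X:
  weight(X=0) = 2/9
  weight(X=1) = 2/7
Total weight = 2/9 + 2/7 = 32/63
P(X=0 | obs) = 2/9 / 32/63 = 7/16
P(X=1 | obs) = 2/7 / 32/63 = 9/16
argmax = 1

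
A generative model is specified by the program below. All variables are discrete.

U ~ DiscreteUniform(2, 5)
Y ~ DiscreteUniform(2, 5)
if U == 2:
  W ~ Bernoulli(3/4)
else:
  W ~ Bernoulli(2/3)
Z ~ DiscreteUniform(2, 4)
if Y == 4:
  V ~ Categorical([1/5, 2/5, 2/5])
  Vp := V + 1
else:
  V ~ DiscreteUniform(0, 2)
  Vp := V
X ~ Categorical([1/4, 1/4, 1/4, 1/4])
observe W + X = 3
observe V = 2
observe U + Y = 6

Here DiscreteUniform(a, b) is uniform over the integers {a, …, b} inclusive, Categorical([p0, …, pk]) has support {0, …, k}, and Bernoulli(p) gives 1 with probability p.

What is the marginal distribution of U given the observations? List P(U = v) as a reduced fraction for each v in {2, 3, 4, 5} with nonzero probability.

P(U=2) = 3/8, P(U=3) = 5/16, P(U=4) = 5/16

Enumerate traces; 18 have nonzero weight after conditioning:
  (U=2, Y=4, W=0, Z=2, V=2, X=3) weight 1/1920
  (U=2, Y=4, W=0, Z=3, V=2, X=3) weight 1/1920
  (U=2, Y=4, W=0, Z=4, V=2, X=3) weight 1/1920
  (U=2, Y=4, W=1, Z=2, V=2, X=2) weight 1/640
  (U=2, Y=4, W=1, Z=3, V=2, X=2) weight 1/640
  (U=2, Y=4, W=1, Z=4, V=2, X=2) weight 1/640
  (U=3, Y=3, W=0, Z=2, V=2, X=3) weight 1/1728
  (U=3, Y=3, W=0, Z=3, V=2, X=3) weight 1/1728
  (U=4, Y=2, W=0, Z=2, V=2, X=3) weight 1/1728
  … 9 more
Group by U:
  weight(U=2) = 1/160
  weight(U=3) = 1/192
  weight(U=4) = 1/192
Total weight = 1/160 + 1/192 + 1/192 = 1/60
P(U=2 | obs) = 1/160 / 1/60 = 3/8
P(U=3 | obs) = 1/192 / 1/60 = 5/16
P(U=4 | obs) = 1/192 / 1/60 = 5/16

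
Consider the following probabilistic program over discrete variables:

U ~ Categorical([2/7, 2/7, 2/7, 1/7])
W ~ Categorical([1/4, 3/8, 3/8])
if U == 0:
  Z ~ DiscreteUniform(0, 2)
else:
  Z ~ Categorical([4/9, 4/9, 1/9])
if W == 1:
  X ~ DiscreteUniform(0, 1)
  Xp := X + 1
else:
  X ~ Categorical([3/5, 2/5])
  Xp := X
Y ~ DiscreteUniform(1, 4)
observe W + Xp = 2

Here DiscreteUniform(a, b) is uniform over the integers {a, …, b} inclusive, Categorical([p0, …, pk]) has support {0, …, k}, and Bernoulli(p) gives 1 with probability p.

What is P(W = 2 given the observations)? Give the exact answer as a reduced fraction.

P(W = 2 | obs) = 6/11

Enumerate traces; 96 have nonzero weight after conditioning:
  (U=0, W=1, Z=0, X=0, Y=1) weight 1/224
  (U=0, W=1, Z=0, X=0, Y=2) weight 1/224
  (U=0, W=1, Z=0, X=0, Y=3) weight 1/224
  (U=0, W=1, Z=0, X=0, Y=4) weight 1/224
  (U=0, W=1, Z=1, X=0, Y=1) weight 1/224
  (U=0, W=1, Z=1, X=0, Y=2) weight 1/224
  (U=0, W=1, Z=1, X=0, Y=3) weight 1/224
  (U=0, W=1, Z=1, X=0, Y=4) weight 1/224
  (U=0, W=2, Z=0, X=0, Y=1) weight 3/560
  … 87 more
Group by W:
  weight(W=1) = 3/16
  weight(W=2) = 9/40
Total weight = 3/16 + 9/40 = 33/80
P(W=1 | obs) = 3/16 / 33/80 = 5/11
P(W=2 | obs) = 9/40 / 33/80 = 6/11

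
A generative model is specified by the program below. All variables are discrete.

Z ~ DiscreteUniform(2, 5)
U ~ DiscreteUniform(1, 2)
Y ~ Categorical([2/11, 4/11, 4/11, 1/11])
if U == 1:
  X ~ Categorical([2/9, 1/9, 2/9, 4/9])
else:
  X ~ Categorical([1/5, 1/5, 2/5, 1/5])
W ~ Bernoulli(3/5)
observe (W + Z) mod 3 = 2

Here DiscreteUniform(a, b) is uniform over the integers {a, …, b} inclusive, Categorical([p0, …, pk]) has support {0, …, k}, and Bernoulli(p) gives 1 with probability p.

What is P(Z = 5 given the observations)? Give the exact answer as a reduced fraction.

P(Z = 5 | obs) = 2/7

Enumerate traces; 96 have nonzero weight after conditioning:
  (Z=2, U=1, Y=0, X=0, W=0) weight 1/495
  (Z=2, U=1, Y=0, X=1, W=0) weight 1/990
  (Z=2, U=1, Y=0, X=2, W=0) weight 1/495
  (Z=2, U=1, Y=0, X=3, W=0) weight 2/495
  (Z=2, U=1, Y=1, X=0, W=0) weight 2/495
  (Z=2, U=1, Y=1, X=1, W=0) weight 1/495
  (Z=2, U=1, Y=1, X=2, W=0) weight 2/495
  (Z=2, U=1, Y=1, X=3, W=0) weight 4/495
  (Z=4, U=1, Y=0, X=0, W=1) weight 1/330
  (Z=5, U=1, Y=0, X=0, W=0) weight 1/495
  … 86 more
Group by Z:
  weight(Z=2) = 1/10
  weight(Z=4) = 3/20
  weight(Z=5) = 1/10
Total weight = 1/10 + 3/20 + 1/10 = 7/20
P(Z=2 | obs) = 1/10 / 7/20 = 2/7
P(Z=4 | obs) = 3/20 / 7/20 = 3/7
P(Z=5 | obs) = 1/10 / 7/20 = 2/7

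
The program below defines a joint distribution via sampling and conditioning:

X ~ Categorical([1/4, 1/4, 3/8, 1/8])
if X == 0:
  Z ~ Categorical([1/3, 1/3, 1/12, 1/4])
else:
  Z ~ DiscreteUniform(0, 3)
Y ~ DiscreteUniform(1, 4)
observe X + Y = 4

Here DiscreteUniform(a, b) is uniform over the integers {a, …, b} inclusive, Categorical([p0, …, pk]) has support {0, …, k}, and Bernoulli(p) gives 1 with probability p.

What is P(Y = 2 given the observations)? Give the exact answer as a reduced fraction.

P(Y = 2 | obs) = 3/8

Enumerate traces; 16 have nonzero weight after conditioning:
  (X=0, Z=0, Y=4) weight 1/48
  (X=0, Z=1, Y=4) weight 1/48
  (X=0, Z=2, Y=4) weight 1/192
  (X=0, Z=3, Y=4) weight 1/64
  (X=1, Z=0, Y=3) weight 1/64
  (X=1, Z=1, Y=3) weight 1/64
  (X=1, Z=2, Y=3) weight 1/64
  (X=1, Z=3, Y=3) weight 1/64
  (X=2, Z=0, Y=2) weight 3/128
  (X=3, Z=0, Y=1) weight 1/128
  … 6 more
Group by Y:
  weight(Y=1) = 1/32
  weight(Y=2) = 3/32
  weight(Y=3) = 1/16
  weight(Y=4) = 1/16
Total weight = 1/32 + 3/32 + 1/16 + 1/16 = 1/4
P(Y=1 | obs) = 1/32 / 1/4 = 1/8
P(Y=2 | obs) = 3/32 / 1/4 = 3/8
P(Y=3 | obs) = 1/16 / 1/4 = 1/4
P(Y=4 | obs) = 1/16 / 1/4 = 1/4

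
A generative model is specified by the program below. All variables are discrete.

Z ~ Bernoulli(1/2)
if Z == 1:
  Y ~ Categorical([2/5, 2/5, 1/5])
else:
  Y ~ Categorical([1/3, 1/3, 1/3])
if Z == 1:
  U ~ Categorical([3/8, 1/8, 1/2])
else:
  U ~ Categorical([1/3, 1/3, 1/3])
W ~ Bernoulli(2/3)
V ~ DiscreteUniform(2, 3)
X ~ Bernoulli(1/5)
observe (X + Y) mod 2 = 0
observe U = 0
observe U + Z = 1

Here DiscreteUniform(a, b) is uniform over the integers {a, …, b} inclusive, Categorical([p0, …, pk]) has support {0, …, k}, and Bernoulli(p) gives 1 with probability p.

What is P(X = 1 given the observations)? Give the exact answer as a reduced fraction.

Enumerate traces; 12 have nonzero weight after conditioning:
  (Z=1, Y=0, U=0, W=0, V=2, X=0) weight 1/100
  (Z=1, Y=0, U=0, W=0, V=3, X=0) weight 1/100
  (Z=1, Y=0, U=0, W=1, V=2, X=0) weight 1/50
  (Z=1, Y=0, U=0, W=1, V=3, X=0) weight 1/50
  (Z=1, Y=1, U=0, W=0, V=2, X=1) weight 1/400
  (Z=1, Y=1, U=0, W=0, V=3, X=1) weight 1/400
  (Z=1, Y=1, U=0, W=1, V=2, X=1) weight 1/200
  (Z=1, Y=1, U=0, W=1, V=3, X=1) weight 1/200
  … 4 more
Group by X:
  weight(X=0) = 9/100
  weight(X=1) = 3/200
Total weight = 9/100 + 3/200 = 21/200
P(X=0 | obs) = 9/100 / 21/200 = 6/7
P(X=1 | obs) = 3/200 / 21/200 = 1/7

P(X = 1 | obs) = 1/7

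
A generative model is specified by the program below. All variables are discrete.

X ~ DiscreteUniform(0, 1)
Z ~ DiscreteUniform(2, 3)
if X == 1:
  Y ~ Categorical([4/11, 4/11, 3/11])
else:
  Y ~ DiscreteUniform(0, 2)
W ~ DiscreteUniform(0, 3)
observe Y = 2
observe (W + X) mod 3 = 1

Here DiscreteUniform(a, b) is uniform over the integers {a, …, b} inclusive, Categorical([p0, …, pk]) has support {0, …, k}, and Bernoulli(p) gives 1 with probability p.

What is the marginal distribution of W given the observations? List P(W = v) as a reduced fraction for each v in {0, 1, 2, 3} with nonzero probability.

P(W=0) = 9/29, P(W=1) = 11/29, P(W=3) = 9/29

Enumerate traces; 6 have nonzero weight after conditioning:
  (X=0, Z=2, Y=2, W=1) weight 1/48
  (X=0, Z=3, Y=2, W=1) weight 1/48
  (X=1, Z=2, Y=2, W=0) weight 3/176
  (X=1, Z=2, Y=2, W=3) weight 3/176
  (X=1, Z=3, Y=2, W=0) weight 3/176
  (X=1, Z=3, Y=2, W=3) weight 3/176
Group by W:
  weight(W=0) = 3/88
  weight(W=1) = 1/24
  weight(W=3) = 3/88
Total weight = 3/88 + 1/24 + 3/88 = 29/264
P(W=0 | obs) = 3/88 / 29/264 = 9/29
P(W=1 | obs) = 1/24 / 29/264 = 11/29
P(W=3 | obs) = 3/88 / 29/264 = 9/29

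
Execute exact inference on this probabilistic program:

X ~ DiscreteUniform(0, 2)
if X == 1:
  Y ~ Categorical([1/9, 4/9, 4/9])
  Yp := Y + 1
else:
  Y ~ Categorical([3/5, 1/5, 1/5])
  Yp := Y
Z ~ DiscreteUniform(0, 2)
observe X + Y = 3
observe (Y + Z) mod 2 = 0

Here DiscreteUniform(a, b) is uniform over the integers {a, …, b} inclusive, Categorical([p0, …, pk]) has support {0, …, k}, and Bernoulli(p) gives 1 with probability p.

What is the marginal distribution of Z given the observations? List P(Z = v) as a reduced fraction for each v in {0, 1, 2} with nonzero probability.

Enumerate traces; 3 have nonzero weight after conditioning:
  (X=1, Y=2, Z=0) weight 4/81
  (X=1, Y=2, Z=2) weight 4/81
  (X=2, Y=1, Z=1) weight 1/45
Group by Z:
  weight(Z=0) = 4/81
  weight(Z=1) = 1/45
  weight(Z=2) = 4/81
Total weight = 4/81 + 1/45 + 4/81 = 49/405
P(Z=0 | obs) = 4/81 / 49/405 = 20/49
P(Z=1 | obs) = 1/45 / 49/405 = 9/49
P(Z=2 | obs) = 4/81 / 49/405 = 20/49

P(Z=0) = 20/49, P(Z=1) = 9/49, P(Z=2) = 20/49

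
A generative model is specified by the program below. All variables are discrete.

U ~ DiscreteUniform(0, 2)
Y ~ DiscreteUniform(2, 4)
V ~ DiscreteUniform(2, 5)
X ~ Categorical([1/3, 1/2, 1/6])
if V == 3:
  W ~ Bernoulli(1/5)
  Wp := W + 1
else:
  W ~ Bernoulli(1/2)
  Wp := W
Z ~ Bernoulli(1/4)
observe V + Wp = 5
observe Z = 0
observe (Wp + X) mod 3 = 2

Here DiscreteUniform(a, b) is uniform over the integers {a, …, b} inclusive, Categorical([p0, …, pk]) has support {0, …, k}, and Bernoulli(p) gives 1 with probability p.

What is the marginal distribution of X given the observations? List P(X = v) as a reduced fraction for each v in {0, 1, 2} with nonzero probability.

P(X=0) = 1/6, P(X=1) = 5/8, P(X=2) = 5/24

Enumerate traces; 27 have nonzero weight after conditioning:
  (U=0, Y=2, V=3, X=0, W=1, Z=0) weight 1/720
  (U=0, Y=2, V=4, X=1, W=1, Z=0) weight 1/192
  (U=0, Y=2, V=5, X=2, W=0, Z=0) weight 1/576
  (U=0, Y=3, V=3, X=0, W=1, Z=0) weight 1/720
  (U=0, Y=3, V=4, X=1, W=1, Z=0) weight 1/192
  (U=0, Y=3, V=5, X=2, W=0, Z=0) weight 1/576
  (U=0, Y=4, V=3, X=0, W=1, Z=0) weight 1/720
  (U=0, Y=4, V=4, X=1, W=1, Z=0) weight 1/192
  … 19 more
Group by X:
  weight(X=0) = 1/80
  weight(X=1) = 3/64
  weight(X=2) = 1/64
Total weight = 1/80 + 3/64 + 1/64 = 3/40
P(X=0 | obs) = 1/80 / 3/40 = 1/6
P(X=1 | obs) = 3/64 / 3/40 = 5/8
P(X=2 | obs) = 1/64 / 3/40 = 5/24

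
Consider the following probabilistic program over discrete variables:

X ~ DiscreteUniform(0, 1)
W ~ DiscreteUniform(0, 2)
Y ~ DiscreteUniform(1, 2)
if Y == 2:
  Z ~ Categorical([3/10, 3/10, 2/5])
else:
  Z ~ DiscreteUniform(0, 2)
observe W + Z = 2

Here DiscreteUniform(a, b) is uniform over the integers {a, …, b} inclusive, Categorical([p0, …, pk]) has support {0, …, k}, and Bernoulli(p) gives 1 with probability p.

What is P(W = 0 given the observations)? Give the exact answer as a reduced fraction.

Enumerate traces; 12 have nonzero weight after conditioning:
  (X=0, W=0, Y=1, Z=2) weight 1/36
  (X=0, W=0, Y=2, Z=2) weight 1/30
  (X=0, W=1, Y=1, Z=1) weight 1/36
  (X=0, W=1, Y=2, Z=1) weight 1/40
  (X=0, W=2, Y=1, Z=0) weight 1/36
  (X=0, W=2, Y=2, Z=0) weight 1/40
  (X=1, W=0, Y=1, Z=2) weight 1/36
  (X=1, W=0, Y=2, Z=2) weight 1/30
  … 4 more
Group by W:
  weight(W=0) = 11/90
  weight(W=1) = 19/180
  weight(W=2) = 19/180
Total weight = 11/90 + 19/180 + 19/180 = 1/3
P(W=0 | obs) = 11/90 / 1/3 = 11/30
P(W=1 | obs) = 19/180 / 1/3 = 19/60
P(W=2 | obs) = 19/180 / 1/3 = 19/60

P(W = 0 | obs) = 11/30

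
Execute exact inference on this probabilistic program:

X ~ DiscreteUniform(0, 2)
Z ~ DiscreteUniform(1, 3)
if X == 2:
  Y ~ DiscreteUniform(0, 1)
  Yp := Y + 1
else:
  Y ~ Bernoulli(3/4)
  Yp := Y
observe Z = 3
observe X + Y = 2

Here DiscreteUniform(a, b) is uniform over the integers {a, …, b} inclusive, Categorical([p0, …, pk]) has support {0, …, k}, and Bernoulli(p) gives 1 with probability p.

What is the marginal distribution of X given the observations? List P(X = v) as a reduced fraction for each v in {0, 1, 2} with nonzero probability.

Enumerate traces; 2 have nonzero weight after conditioning:
  (X=1, Z=3, Y=1) weight 1/12
  (X=2, Z=3, Y=0) weight 1/18
Group by X:
  weight(X=1) = 1/12
  weight(X=2) = 1/18
Total weight = 1/12 + 1/18 = 5/36
P(X=1 | obs) = 1/12 / 5/36 = 3/5
P(X=2 | obs) = 1/18 / 5/36 = 2/5

P(X=1) = 3/5, P(X=2) = 2/5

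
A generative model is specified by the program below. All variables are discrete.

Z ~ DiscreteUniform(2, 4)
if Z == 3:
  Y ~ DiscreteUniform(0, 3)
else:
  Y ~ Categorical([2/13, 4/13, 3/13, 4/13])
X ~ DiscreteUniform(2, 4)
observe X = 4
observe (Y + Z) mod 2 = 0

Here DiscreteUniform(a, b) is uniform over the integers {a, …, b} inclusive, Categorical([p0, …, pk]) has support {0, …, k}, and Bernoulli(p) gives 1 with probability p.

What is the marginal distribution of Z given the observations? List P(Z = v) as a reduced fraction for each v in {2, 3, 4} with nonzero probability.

P(Z=2) = 10/33, P(Z=3) = 13/33, P(Z=4) = 10/33

Enumerate traces; 6 have nonzero weight after conditioning:
  (Z=2, Y=0, X=4) weight 2/117
  (Z=2, Y=2, X=4) weight 1/39
  (Z=3, Y=1, X=4) weight 1/36
  (Z=3, Y=3, X=4) weight 1/36
  (Z=4, Y=0, X=4) weight 2/117
  (Z=4, Y=2, X=4) weight 1/39
Group by Z:
  weight(Z=2) = 5/117
  weight(Z=3) = 1/18
  weight(Z=4) = 5/117
Total weight = 5/117 + 1/18 + 5/117 = 11/78
P(Z=2 | obs) = 5/117 / 11/78 = 10/33
P(Z=3 | obs) = 1/18 / 11/78 = 13/33
P(Z=4 | obs) = 5/117 / 11/78 = 10/33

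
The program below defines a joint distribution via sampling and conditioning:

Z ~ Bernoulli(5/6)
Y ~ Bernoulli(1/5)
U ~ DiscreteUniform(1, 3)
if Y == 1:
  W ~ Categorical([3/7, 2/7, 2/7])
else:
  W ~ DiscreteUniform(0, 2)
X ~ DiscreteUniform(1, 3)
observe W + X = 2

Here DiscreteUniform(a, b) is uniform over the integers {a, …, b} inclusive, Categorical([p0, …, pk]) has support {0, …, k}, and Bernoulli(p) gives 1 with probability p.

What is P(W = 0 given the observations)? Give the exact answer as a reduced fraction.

Enumerate traces; 24 have nonzero weight after conditioning:
  (Z=0, Y=0, U=1, W=0, X=2) weight 2/405
  (Z=0, Y=0, U=1, W=1, X=1) weight 2/405
  (Z=0, Y=0, U=2, W=0, X=2) weight 2/405
  (Z=0, Y=0, U=2, W=1, X=1) weight 2/405
  (Z=0, Y=0, U=3, W=0, X=2) weight 2/405
  (Z=0, Y=0, U=3, W=1, X=1) weight 2/405
  (Z=0, Y=1, U=1, W=0, X=2) weight 1/630
  (Z=0, Y=1, U=1, W=1, X=1) weight 1/945
  … 16 more
Group by W:
  weight(W=0) = 37/315
  weight(W=1) = 34/315
Total weight = 37/315 + 34/315 = 71/315
P(W=0 | obs) = 37/315 / 71/315 = 37/71
P(W=1 | obs) = 34/315 / 71/315 = 34/71

P(W = 0 | obs) = 37/71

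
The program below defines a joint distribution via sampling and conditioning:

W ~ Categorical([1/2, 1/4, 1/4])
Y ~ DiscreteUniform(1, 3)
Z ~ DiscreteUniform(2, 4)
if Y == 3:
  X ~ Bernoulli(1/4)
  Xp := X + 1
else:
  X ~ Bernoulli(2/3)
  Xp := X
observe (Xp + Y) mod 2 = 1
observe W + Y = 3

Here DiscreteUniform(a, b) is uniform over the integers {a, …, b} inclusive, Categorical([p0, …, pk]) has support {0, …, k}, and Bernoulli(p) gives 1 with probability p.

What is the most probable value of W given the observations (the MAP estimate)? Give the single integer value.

argmax_v P(W = v | obs) = 1

Enumerate traces; 9 have nonzero weight after conditioning:
  (W=0, Y=3, Z=2, X=1) weight 1/72
  (W=0, Y=3, Z=3, X=1) weight 1/72
  (W=0, Y=3, Z=4, X=1) weight 1/72
  (W=1, Y=2, Z=2, X=1) weight 1/54
  (W=1, Y=2, Z=3, X=1) weight 1/54
  (W=1, Y=2, Z=4, X=1) weight 1/54
  (W=2, Y=1, Z=2, X=0) weight 1/108
  (W=2, Y=1, Z=3, X=0) weight 1/108
  … 1 more
Group by W:
  weight(W=0) = 1/24
  weight(W=1) = 1/18
  weight(W=2) = 1/36
Total weight = 1/24 + 1/18 + 1/36 = 1/8
P(W=0 | obs) = 1/24 / 1/8 = 1/3
P(W=1 | obs) = 1/18 / 1/8 = 4/9
P(W=2 | obs) = 1/36 / 1/8 = 2/9
argmax = 1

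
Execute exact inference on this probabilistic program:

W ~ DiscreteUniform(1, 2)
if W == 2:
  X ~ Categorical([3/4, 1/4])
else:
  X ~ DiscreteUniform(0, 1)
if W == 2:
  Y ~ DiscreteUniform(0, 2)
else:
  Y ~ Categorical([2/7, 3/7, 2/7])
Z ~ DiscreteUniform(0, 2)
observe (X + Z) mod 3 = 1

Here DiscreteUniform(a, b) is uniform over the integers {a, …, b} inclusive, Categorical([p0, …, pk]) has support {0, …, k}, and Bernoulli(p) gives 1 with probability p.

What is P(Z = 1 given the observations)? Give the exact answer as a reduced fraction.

Enumerate traces; 12 have nonzero weight after conditioning:
  (W=1, X=0, Y=0, Z=1) weight 1/42
  (W=1, X=0, Y=1, Z=1) weight 1/28
  (W=1, X=0, Y=2, Z=1) weight 1/42
  (W=1, X=1, Y=0, Z=0) weight 1/42
  (W=1, X=1, Y=1, Z=0) weight 1/28
  (W=1, X=1, Y=2, Z=0) weight 1/42
  (W=2, X=0, Y=0, Z=1) weight 1/24
  (W=2, X=0, Y=1, Z=1) weight 1/24
  … 4 more
Group by Z:
  weight(Z=0) = 1/8
  weight(Z=1) = 5/24
Total weight = 1/8 + 5/24 = 1/3
P(Z=0 | obs) = 1/8 / 1/3 = 3/8
P(Z=1 | obs) = 5/24 / 1/3 = 5/8

P(Z = 1 | obs) = 5/8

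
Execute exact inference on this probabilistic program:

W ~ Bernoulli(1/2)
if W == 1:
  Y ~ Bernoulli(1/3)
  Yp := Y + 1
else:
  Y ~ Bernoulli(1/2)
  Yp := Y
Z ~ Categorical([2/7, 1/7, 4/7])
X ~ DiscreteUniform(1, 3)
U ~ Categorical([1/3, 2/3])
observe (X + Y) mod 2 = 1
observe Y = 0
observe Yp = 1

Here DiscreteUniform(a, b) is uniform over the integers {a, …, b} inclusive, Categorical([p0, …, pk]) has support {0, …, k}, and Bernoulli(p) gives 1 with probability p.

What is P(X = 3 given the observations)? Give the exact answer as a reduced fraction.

P(X = 3 | obs) = 1/2

Enumerate traces; 12 have nonzero weight after conditioning:
  (W=1, Y=0, Z=0, X=1, U=0) weight 2/189
  (W=1, Y=0, Z=0, X=1, U=1) weight 4/189
  (W=1, Y=0, Z=0, X=3, U=0) weight 2/189
  (W=1, Y=0, Z=0, X=3, U=1) weight 4/189
  (W=1, Y=0, Z=1, X=1, U=0) weight 1/189
  (W=1, Y=0, Z=1, X=1, U=1) weight 2/189
  (W=1, Y=0, Z=1, X=3, U=0) weight 1/189
  (W=1, Y=0, Z=1, X=3, U=1) weight 2/189
  … 4 more
Group by X:
  weight(X=1) = 1/9
  weight(X=3) = 1/9
Total weight = 1/9 + 1/9 = 2/9
P(X=1 | obs) = 1/9 / 2/9 = 1/2
P(X=3 | obs) = 1/9 / 2/9 = 1/2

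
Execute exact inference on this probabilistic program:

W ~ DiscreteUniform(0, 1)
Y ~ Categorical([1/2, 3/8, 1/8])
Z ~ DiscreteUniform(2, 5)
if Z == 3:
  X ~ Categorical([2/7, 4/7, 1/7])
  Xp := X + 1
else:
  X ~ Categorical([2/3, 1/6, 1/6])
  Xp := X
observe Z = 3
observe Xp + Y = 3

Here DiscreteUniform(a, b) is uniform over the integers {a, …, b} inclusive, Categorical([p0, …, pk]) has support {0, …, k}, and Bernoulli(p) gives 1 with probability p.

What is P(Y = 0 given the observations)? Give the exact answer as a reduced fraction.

P(Y = 0 | obs) = 2/9

Enumerate traces; 6 have nonzero weight after conditioning:
  (W=0, Y=0, Z=3, X=2) weight 1/112
  (W=0, Y=1, Z=3, X=1) weight 3/112
  (W=0, Y=2, Z=3, X=0) weight 1/224
  (W=1, Y=0, Z=3, X=2) weight 1/112
  (W=1, Y=1, Z=3, X=1) weight 3/112
  (W=1, Y=2, Z=3, X=0) weight 1/224
Group by Y:
  weight(Y=0) = 1/56
  weight(Y=1) = 3/56
  weight(Y=2) = 1/112
Total weight = 1/56 + 3/56 + 1/112 = 9/112
P(Y=0 | obs) = 1/56 / 9/112 = 2/9
P(Y=1 | obs) = 3/56 / 9/112 = 2/3
P(Y=2 | obs) = 1/112 / 9/112 = 1/9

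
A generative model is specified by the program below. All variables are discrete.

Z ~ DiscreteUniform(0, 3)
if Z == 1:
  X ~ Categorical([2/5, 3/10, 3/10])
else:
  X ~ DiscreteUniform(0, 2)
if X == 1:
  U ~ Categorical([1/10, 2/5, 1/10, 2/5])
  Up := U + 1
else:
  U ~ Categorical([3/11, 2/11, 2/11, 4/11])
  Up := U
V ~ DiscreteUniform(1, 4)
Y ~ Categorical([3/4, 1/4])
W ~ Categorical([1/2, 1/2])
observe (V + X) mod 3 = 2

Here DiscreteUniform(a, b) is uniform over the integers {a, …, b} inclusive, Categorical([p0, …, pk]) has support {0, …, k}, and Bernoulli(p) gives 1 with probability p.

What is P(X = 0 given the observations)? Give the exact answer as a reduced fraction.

Enumerate traces; 256 have nonzero weight after conditioning:
  (Z=0, X=0, U=0, V=2, Y=0, W=0) weight 3/1408
  (Z=0, X=0, U=0, V=2, Y=0, W=1) weight 3/1408
  (Z=0, X=0, U=0, V=2, Y=1, W=0) weight 1/1408
  (Z=0, X=0, U=0, V=2, Y=1, W=1) weight 1/1408
  (Z=0, X=0, U=1, V=2, Y=0, W=0) weight 1/704
  (Z=0, X=0, U=1, V=2, Y=0, W=1) weight 1/704
  (Z=0, X=0, U=1, V=2, Y=1, W=0) weight 1/2112
  (Z=0, X=0, U=1, V=2, Y=1, W=1) weight 1/2112
  (Z=0, X=1, U=0, V=1, Y=0, W=0) weight 1/1280
  (Z=0, X=2, U=0, V=3, Y=0, W=0) weight 3/1408
  … 246 more
Group by X:
  weight(X=0) = 7/80
  weight(X=1) = 13/80
  weight(X=2) = 13/160
Total weight = 7/80 + 13/80 + 13/160 = 53/160
P(X=0 | obs) = 7/80 / 53/160 = 14/53
P(X=1 | obs) = 13/80 / 53/160 = 26/53
P(X=2 | obs) = 13/160 / 53/160 = 13/53

P(X = 0 | obs) = 14/53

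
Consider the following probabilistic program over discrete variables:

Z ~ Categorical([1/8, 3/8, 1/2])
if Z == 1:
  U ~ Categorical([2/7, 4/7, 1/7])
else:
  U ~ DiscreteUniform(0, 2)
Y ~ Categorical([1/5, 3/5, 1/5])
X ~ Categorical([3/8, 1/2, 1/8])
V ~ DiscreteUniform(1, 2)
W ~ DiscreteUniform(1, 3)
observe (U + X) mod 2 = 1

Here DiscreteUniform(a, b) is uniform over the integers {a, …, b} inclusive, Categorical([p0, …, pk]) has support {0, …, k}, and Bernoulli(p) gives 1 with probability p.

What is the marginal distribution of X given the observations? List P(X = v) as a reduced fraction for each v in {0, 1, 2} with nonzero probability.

Enumerate traces; 216 have nonzero weight after conditioning:
  (Z=0, U=0, Y=0, X=1, V=1, W=1) weight 1/1440
  (Z=0, U=0, Y=0, X=1, V=1, W=2) weight 1/1440
  (Z=0, U=0, Y=0, X=1, V=1, W=3) weight 1/1440
  (Z=0, U=0, Y=0, X=1, V=2, W=1) weight 1/1440
  (Z=0, U=0, Y=0, X=1, V=2, W=2) weight 1/1440
  (Z=0, U=0, Y=0, X=1, V=2, W=3) weight 1/1440
  (Z=0, U=0, Y=1, X=1, V=1, W=1) weight 1/480
  (Z=0, U=0, Y=1, X=1, V=1, W=2) weight 1/480
  (Z=0, U=1, Y=0, X=0, V=1, W=1) weight 1/1920
  (Z=0, U=1, Y=0, X=2, V=1, W=1) weight 1/5760
  … 206 more
Group by X:
  weight(X=0) = 71/448
  weight(X=1) = 97/336
  weight(X=2) = 71/1344
Total weight = 71/448 + 97/336 + 71/1344 = 1/2
P(X=0 | obs) = 71/448 / 1/2 = 71/224
P(X=1 | obs) = 97/336 / 1/2 = 97/168
P(X=2 | obs) = 71/1344 / 1/2 = 71/672

P(X=0) = 71/224, P(X=1) = 97/168, P(X=2) = 71/672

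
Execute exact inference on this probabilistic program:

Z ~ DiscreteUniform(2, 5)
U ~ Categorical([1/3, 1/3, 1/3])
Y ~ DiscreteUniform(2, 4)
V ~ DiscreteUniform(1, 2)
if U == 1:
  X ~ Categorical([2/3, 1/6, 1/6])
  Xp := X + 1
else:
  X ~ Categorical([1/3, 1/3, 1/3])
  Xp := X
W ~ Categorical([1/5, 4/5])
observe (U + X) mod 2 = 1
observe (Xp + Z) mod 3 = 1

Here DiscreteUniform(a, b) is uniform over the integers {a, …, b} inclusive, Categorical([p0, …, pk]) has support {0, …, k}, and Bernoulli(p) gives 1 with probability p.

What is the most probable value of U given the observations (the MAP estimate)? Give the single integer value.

argmax_v P(U = v | obs) = 1

Enumerate traces; 48 have nonzero weight after conditioning:
  (Z=3, U=0, Y=2, V=1, X=1, W=0) weight 1/1080
  (Z=3, U=0, Y=2, V=1, X=1, W=1) weight 1/270
  (Z=3, U=0, Y=2, V=2, X=1, W=0) weight 1/1080
  (Z=3, U=0, Y=2, V=2, X=1, W=1) weight 1/270
  (Z=3, U=0, Y=3, V=1, X=1, W=0) weight 1/1080
  (Z=3, U=0, Y=3, V=1, X=1, W=1) weight 1/270
  (Z=3, U=0, Y=3, V=2, X=1, W=0) weight 1/1080
  (Z=3, U=0, Y=3, V=2, X=1, W=1) weight 1/270
  (Z=3, U=1, Y=2, V=1, X=0, W=0) weight 1/540
  (Z=3, U=2, Y=2, V=1, X=1, W=0) weight 1/1080
  … 38 more
Group by U:
  weight(U=0) = 1/36
  weight(U=1) = 5/72
  weight(U=2) = 1/36
Total weight = 1/36 + 5/72 + 1/36 = 1/8
P(U=0 | obs) = 1/36 / 1/8 = 2/9
P(U=1 | obs) = 5/72 / 1/8 = 5/9
P(U=2 | obs) = 1/36 / 1/8 = 2/9
argmax = 1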